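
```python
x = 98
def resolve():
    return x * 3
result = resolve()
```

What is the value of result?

Step 1: x = 98 is defined globally.
Step 2: resolve() looks up x from global scope = 98, then computes 98 * 3 = 294.
Step 3: result = 294

The answer is 294.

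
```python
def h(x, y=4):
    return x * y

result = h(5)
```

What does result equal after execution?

Step 1: h(5) uses default y = 4.
Step 2: Returns 5 * 4 = 20.
Step 3: result = 20

The answer is 20.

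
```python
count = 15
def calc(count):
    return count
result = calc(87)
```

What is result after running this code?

Step 1: Global count = 15.
Step 2: calc(87) takes parameter count = 87, which shadows the global.
Step 3: result = 87

The answer is 87.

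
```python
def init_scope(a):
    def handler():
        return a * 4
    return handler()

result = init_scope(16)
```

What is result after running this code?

Step 1: init_scope(16) binds parameter a = 16.
Step 2: handler() accesses a = 16 from enclosing scope.
Step 3: result = 16 * 4 = 64

The answer is 64.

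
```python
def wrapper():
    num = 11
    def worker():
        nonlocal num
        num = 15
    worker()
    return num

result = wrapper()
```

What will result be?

Step 1: wrapper() sets num = 11.
Step 2: worker() uses nonlocal to reassign num = 15.
Step 3: result = 15

The answer is 15.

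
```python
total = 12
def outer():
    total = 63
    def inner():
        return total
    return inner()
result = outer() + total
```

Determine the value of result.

Step 1: Global total = 12. outer() shadows with total = 63.
Step 2: inner() returns enclosing total = 63. outer() = 63.
Step 3: result = 63 + global total (12) = 75

The answer is 75.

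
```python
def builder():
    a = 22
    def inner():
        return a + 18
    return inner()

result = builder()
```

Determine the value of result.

Step 1: builder() defines a = 22.
Step 2: inner() reads a = 22 from enclosing scope, returns 22 + 18 = 40.
Step 3: result = 40

The answer is 40.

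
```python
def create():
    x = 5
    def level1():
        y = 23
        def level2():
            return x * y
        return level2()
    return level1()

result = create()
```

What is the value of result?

Step 1: x = 5 in create. y = 23 in level1.
Step 2: level2() reads x = 5 and y = 23 from enclosing scopes.
Step 3: result = 5 * 23 = 115

The answer is 115.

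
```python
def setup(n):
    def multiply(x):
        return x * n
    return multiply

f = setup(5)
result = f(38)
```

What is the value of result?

Step 1: setup(5) returns multiply closure with n = 5.
Step 2: f(38) computes 38 * 5 = 190.
Step 3: result = 190

The answer is 190.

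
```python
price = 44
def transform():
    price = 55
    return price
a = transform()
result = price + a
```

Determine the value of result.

Step 1: Global price = 44. transform() returns local price = 55.
Step 2: a = 55. Global price still = 44.
Step 3: result = 44 + 55 = 99

The answer is 99.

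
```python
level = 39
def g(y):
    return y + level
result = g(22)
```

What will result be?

Step 1: level = 39 is defined globally.
Step 2: g(22) uses parameter y = 22 and looks up level from global scope = 39.
Step 3: result = 22 + 39 = 61

The answer is 61.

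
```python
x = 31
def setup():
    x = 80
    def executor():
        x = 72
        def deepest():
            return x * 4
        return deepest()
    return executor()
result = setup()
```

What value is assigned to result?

Step 1: deepest() looks up x through LEGB: not local, finds x = 72 in enclosing executor().
Step 2: Returns 72 * 4 = 288.
Step 3: result = 288

The answer is 288.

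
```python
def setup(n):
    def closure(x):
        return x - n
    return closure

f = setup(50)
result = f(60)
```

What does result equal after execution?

Step 1: setup(50) creates a closure capturing n = 50.
Step 2: f(60) computes 60 - 50 = 10.
Step 3: result = 10

The answer is 10.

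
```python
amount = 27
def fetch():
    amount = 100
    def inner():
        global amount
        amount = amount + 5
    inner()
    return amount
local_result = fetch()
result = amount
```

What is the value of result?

Step 1: Global amount = 27. fetch() creates local amount = 100.
Step 2: inner() declares global amount and adds 5: global amount = 27 + 5 = 32.
Step 3: fetch() returns its local amount = 100 (unaffected by inner).
Step 4: result = global amount = 32

The answer is 32.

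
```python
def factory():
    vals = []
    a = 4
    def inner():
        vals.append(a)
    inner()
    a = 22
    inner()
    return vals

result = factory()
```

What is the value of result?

Step 1: a = 4. inner() appends current a to vals.
Step 2: First inner(): appends 4. Then a = 22.
Step 3: Second inner(): appends 22 (closure sees updated a). result = [4, 22]

The answer is [4, 22].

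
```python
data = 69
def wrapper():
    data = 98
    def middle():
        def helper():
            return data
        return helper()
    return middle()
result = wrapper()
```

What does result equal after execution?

Step 1: wrapper() defines data = 98. middle() and helper() have no local data.
Step 2: helper() checks local (none), enclosing middle() (none), enclosing wrapper() and finds data = 98.
Step 3: result = 98

The answer is 98.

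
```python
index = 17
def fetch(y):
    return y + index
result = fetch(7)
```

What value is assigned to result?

Step 1: index = 17 is defined globally.
Step 2: fetch(7) uses parameter y = 7 and looks up index from global scope = 17.
Step 3: result = 7 + 17 = 24

The answer is 24.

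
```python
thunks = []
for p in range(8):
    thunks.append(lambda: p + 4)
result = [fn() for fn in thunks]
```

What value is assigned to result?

Step 1: All lambdas capture p by reference. After the loop, p = 7.
Step 2: Each call returns 7 + 4 = 11.
Step 3: result = [11, 11, 11, 11, 11, 11, 11, 11]

The answer is [11, 11, 11, 11, 11, 11, 11, 11].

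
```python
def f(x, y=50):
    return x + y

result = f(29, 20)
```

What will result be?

Step 1: f(29, 20) overrides default y with 20.
Step 2: Returns 29 + 20 = 49.
Step 3: result = 49

The answer is 49.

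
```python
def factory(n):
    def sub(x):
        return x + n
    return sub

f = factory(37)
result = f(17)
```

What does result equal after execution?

Step 1: factory(37) creates a closure that captures n = 37.
Step 2: f(17) calls the closure with x = 17, returning 17 + 37 = 54.
Step 3: result = 54

The answer is 54.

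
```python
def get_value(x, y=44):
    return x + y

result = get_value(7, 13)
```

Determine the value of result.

Step 1: get_value(7, 13) overrides default y with 13.
Step 2: Returns 7 + 13 = 20.
Step 3: result = 20

The answer is 20.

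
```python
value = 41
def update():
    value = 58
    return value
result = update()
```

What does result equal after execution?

Step 1: Global value = 41.
Step 2: update() creates local value = 58, shadowing the global.
Step 3: Returns local value = 58. result = 58

The answer is 58.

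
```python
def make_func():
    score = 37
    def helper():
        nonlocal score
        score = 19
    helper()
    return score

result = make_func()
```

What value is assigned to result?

Step 1: make_func() sets score = 37.
Step 2: helper() uses nonlocal to reassign score = 19.
Step 3: result = 19

The answer is 19.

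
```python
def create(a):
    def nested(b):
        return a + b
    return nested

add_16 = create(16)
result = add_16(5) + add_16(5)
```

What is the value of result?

Step 1: add_16 captures a = 16.
Step 2: add_16(5) = 16 + 5 = 21, called twice.
Step 3: result = 21 + 21 = 42

The answer is 42.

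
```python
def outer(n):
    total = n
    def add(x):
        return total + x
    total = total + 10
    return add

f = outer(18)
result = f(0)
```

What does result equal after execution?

Step 1: outer(18) sets total = 18, then total = 18 + 10 = 28.
Step 2: Closures capture by reference, so add sees total = 28.
Step 3: f(0) returns 28 + 0 = 28

The answer is 28.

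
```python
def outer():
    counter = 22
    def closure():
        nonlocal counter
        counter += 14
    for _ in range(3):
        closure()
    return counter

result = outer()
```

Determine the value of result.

Step 1: counter = 22.
Step 2: closure() is called 3 times in a loop, each adding 14 via nonlocal.
Step 3: counter = 22 + 14 * 3 = 64

The answer is 64.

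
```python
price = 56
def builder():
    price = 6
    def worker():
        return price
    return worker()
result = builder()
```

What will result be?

Step 1: price = 56 globally, but builder() defines price = 6 locally.
Step 2: worker() looks up price. Not in local scope, so checks enclosing scope (builder) and finds price = 6.
Step 3: result = 6

The answer is 6.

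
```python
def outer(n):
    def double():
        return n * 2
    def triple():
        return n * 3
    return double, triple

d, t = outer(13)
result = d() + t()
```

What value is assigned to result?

Step 1: Both closures capture the same n = 13.
Step 2: d() = 13 * 2 = 26, t() = 13 * 3 = 39.
Step 3: result = 26 + 39 = 65

The answer is 65.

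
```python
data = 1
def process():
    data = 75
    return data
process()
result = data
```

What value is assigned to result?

Step 1: data = 1 globally.
Step 2: process() creates a LOCAL data = 75 (no global keyword!).
Step 3: The global data is unchanged. result = 1

The answer is 1.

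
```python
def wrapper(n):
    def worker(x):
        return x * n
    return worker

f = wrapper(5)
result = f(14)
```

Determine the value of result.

Step 1: wrapper(5) creates a closure capturing n = 5.
Step 2: f(14) computes 14 * 5 = 70.
Step 3: result = 70

The answer is 70.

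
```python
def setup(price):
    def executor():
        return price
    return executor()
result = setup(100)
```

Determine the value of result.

Step 1: setup(100) binds parameter price = 100.
Step 2: executor() looks up price in enclosing scope and finds the parameter price = 100.
Step 3: result = 100

The answer is 100.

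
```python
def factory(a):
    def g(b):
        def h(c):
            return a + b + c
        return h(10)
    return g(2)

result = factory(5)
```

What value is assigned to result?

Step 1: a = 5, b = 2, c = 10 across three nested scopes.
Step 2: h() accesses all three via LEGB rule.
Step 3: result = 5 + 2 + 10 = 17

The answer is 17.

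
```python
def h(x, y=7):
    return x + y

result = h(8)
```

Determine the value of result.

Step 1: h(8) uses default y = 7.
Step 2: Returns 8 + 7 = 15.
Step 3: result = 15

The answer is 15.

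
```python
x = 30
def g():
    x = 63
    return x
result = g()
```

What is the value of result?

Step 1: Global x = 30.
Step 2: g() creates local x = 63, shadowing the global.
Step 3: Returns local x = 63. result = 63

The answer is 63.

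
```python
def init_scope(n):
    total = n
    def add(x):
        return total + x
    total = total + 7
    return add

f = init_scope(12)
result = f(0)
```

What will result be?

Step 1: init_scope(12) sets total = 12, then total = 12 + 7 = 19.
Step 2: Closures capture by reference, so add sees total = 19.
Step 3: f(0) returns 19 + 0 = 19

The answer is 19.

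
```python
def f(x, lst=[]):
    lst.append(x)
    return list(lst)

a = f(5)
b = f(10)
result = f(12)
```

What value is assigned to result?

Step 1: Default list is shared. list() creates copies for return values.
Step 2: Internal list grows: [5] -> [5, 10] -> [5, 10, 12].
Step 3: result = [5, 10, 12]

The answer is [5, 10, 12].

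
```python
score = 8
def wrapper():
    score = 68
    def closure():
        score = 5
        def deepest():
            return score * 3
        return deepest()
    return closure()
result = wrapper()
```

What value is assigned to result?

Step 1: deepest() looks up score through LEGB: not local, finds score = 5 in enclosing closure().
Step 2: Returns 5 * 3 = 15.
Step 3: result = 15

The answer is 15.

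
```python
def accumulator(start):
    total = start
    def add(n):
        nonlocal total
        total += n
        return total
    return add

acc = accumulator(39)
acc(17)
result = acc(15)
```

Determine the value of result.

Step 1: accumulator(39) creates closure with total = 39.
Step 2: First acc(17): total = 39 + 17 = 56.
Step 3: Second acc(15): total = 56 + 15 = 71. result = 71

The answer is 71.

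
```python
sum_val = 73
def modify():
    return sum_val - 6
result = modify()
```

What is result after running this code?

Step 1: sum_val = 73 is defined globally.
Step 2: modify() looks up sum_val from global scope = 73, then computes 73 - 6 = 67.
Step 3: result = 67

The answer is 67.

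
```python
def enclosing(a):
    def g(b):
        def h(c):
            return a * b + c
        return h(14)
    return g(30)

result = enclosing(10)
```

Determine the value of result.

Step 1: a = 10, b = 30, c = 14.
Step 2: h() computes a * b + c = 10 * 30 + 14 = 314.
Step 3: result = 314

The answer is 314.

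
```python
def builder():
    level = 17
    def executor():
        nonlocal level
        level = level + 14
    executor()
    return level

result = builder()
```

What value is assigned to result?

Step 1: builder() sets level = 17.
Step 2: executor() uses nonlocal to modify level in builder's scope: level = 17 + 14 = 31.
Step 3: builder() returns the modified level = 31

The answer is 31.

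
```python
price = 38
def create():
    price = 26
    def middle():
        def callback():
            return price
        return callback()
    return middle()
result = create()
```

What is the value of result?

Step 1: create() defines price = 26. middle() and callback() have no local price.
Step 2: callback() checks local (none), enclosing middle() (none), enclosing create() and finds price = 26.
Step 3: result = 26

The answer is 26.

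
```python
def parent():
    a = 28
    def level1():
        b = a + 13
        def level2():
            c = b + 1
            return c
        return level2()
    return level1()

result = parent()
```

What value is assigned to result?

Step 1: a = 28. b = a + 13 = 41.
Step 2: c = b + 1 = 41 + 1 = 42.
Step 3: result = 42

The answer is 42.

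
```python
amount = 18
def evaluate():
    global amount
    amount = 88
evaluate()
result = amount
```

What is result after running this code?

Step 1: amount = 18 globally.
Step 2: evaluate() declares global amount and sets it to 88.
Step 3: After evaluate(), global amount = 88. result = 88

The answer is 88.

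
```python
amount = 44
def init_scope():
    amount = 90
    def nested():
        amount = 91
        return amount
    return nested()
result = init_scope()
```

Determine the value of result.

Step 1: Three scopes define amount: global (44), init_scope (90), nested (91).
Step 2: nested() has its own local amount = 91, which shadows both enclosing and global.
Step 3: result = 91 (local wins in LEGB)

The answer is 91.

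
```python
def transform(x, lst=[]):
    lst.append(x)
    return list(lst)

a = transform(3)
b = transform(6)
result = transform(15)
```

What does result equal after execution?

Step 1: Default list is shared. list() creates copies for return values.
Step 2: Internal list grows: [3] -> [3, 6] -> [3, 6, 15].
Step 3: result = [3, 6, 15]

The answer is [3, 6, 15].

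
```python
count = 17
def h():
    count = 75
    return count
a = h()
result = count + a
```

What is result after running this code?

Step 1: Global count = 17. h() returns local count = 75.
Step 2: a = 75. Global count still = 17.
Step 3: result = 17 + 75 = 92

The answer is 92.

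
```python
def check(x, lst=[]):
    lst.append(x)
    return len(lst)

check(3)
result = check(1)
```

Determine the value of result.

Step 1: Mutable default list persists between calls.
Step 2: First call: lst = [3], len = 1. Second call: lst = [3, 1], len = 2.
Step 3: result = 2

The answer is 2.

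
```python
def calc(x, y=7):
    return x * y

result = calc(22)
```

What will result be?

Step 1: calc(22) uses default y = 7.
Step 2: Returns 22 * 7 = 154.
Step 3: result = 154

The answer is 154.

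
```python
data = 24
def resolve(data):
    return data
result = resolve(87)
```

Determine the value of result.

Step 1: Global data = 24.
Step 2: resolve(87) takes parameter data = 87, which shadows the global.
Step 3: result = 87

The answer is 87.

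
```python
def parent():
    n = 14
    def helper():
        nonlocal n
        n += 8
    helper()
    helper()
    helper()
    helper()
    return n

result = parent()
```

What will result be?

Step 1: n starts at 14.
Step 2: helper() is called 4 times, each adding 8.
Step 3: n = 14 + 8 * 4 = 46

The answer is 46.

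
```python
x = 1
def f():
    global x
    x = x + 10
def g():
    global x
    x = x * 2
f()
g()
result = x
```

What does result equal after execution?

Step 1: x = 1.
Step 2: f() adds 10: x = 1 + 10 = 11.
Step 3: g() doubles: x = 11 * 2 = 22.
Step 4: result = 22

The answer is 22.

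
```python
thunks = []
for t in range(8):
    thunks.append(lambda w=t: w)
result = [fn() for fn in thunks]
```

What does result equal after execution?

Step 1: Default arg w=t captures t at each iteration.
Step 2: Each lambda has its own default: 0, 1, ..., 7.
Step 3: result = [0, 1, 2, 3, 4, 5, 6, 7]

The answer is [0, 1, 2, 3, 4, 5, 6, 7].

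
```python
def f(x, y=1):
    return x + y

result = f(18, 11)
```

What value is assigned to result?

Step 1: f(18, 11) overrides default y with 11.
Step 2: Returns 18 + 11 = 29.
Step 3: result = 29

The answer is 29.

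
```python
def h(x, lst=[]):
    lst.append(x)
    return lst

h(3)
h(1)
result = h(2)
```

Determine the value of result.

Step 1: Mutable default argument gotcha! The list [] is created once.
Step 2: Each call appends to the SAME list: [3], [3, 1], [3, 1, 2].
Step 3: result = [3, 1, 2]

The answer is [3, 1, 2].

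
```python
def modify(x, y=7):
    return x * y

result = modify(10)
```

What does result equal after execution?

Step 1: modify(10) uses default y = 7.
Step 2: Returns 10 * 7 = 70.
Step 3: result = 70

The answer is 70.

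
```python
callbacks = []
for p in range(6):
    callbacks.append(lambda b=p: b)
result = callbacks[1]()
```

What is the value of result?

Step 1: Default argument b=p captures p's value at each iteration.
Step 2: callbacks[1] captured b = 1 when p was 1.
Step 3: result = 1

The answer is 1.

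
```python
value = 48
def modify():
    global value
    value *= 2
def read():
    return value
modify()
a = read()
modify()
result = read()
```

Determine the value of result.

Step 1: value = 48.
Step 2: First modify(): value = 48 * 2 = 96.
Step 3: Second modify(): value = 96 * 2 = 192.
Step 4: read() returns 192

The answer is 192.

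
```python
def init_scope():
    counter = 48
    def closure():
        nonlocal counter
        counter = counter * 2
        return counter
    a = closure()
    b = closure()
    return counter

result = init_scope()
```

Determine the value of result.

Step 1: counter starts at 48.
Step 2: First closure(): counter = 48 * 2 = 96.
Step 3: Second closure(): counter = 96 * 2 = 192.
Step 4: result = 192

The answer is 192.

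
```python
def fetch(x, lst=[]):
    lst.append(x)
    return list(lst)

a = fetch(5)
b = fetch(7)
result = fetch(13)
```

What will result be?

Step 1: Default list is shared. list() creates copies for return values.
Step 2: Internal list grows: [5] -> [5, 7] -> [5, 7, 13].
Step 3: result = [5, 7, 13]

The answer is [5, 7, 13].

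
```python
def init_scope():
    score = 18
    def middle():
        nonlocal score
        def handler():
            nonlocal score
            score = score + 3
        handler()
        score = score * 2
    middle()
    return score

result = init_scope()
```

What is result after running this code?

Step 1: score = 18.
Step 2: handler() adds 3: score = 18 + 3 = 21.
Step 3: middle() doubles: score = 21 * 2 = 42.
Step 4: result = 42

The answer is 42.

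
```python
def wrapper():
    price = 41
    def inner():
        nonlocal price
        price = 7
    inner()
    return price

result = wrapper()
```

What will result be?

Step 1: wrapper() sets price = 41.
Step 2: inner() uses nonlocal to reassign price = 7.
Step 3: result = 7

The answer is 7.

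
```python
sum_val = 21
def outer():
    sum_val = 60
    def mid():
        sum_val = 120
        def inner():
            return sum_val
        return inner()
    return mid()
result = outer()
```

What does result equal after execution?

Step 1: Three levels of shadowing: global 21, outer 60, mid 120.
Step 2: inner() finds sum_val = 120 in enclosing mid() scope.
Step 3: result = 120

The answer is 120.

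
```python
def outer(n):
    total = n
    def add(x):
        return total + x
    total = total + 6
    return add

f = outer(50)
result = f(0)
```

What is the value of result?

Step 1: outer(50) sets total = 50, then total = 50 + 6 = 56.
Step 2: Closures capture by reference, so add sees total = 56.
Step 3: f(0) returns 56 + 0 = 56

The answer is 56.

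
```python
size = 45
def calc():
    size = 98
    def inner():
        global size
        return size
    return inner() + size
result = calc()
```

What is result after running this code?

Step 1: Global size = 45. calc() shadows with local size = 98.
Step 2: inner() uses global keyword, so inner() returns global size = 45.
Step 3: calc() returns 45 + 98 = 143

The answer is 143.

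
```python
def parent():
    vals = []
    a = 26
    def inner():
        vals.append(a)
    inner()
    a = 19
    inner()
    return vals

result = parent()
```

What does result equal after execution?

Step 1: a = 26. inner() appends current a to vals.
Step 2: First inner(): appends 26. Then a = 19.
Step 3: Second inner(): appends 19 (closure sees updated a). result = [26, 19]

The answer is [26, 19].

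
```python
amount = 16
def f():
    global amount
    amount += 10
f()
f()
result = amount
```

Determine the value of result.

Step 1: amount = 16.
Step 2: First f(): amount = 16 + 10 = 26.
Step 3: Second f(): amount = 26 + 10 = 36. result = 36

The answer is 36.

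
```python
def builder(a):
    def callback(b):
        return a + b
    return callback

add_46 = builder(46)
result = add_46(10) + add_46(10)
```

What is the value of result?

Step 1: add_46 captures a = 46.
Step 2: add_46(10) = 46 + 10 = 56, called twice.
Step 3: result = 56 + 56 = 112

The answer is 112.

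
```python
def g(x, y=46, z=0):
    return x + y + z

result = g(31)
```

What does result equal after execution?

Step 1: g(31) uses defaults y = 46, z = 0.
Step 2: Returns 31 + 46 + 0 = 77.
Step 3: result = 77

The answer is 77.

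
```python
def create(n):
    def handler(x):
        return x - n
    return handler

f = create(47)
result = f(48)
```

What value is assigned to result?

Step 1: create(47) creates a closure capturing n = 47.
Step 2: f(48) computes 48 - 47 = 1.
Step 3: result = 1

The answer is 1.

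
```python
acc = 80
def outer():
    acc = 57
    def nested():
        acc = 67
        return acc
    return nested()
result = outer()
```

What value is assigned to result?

Step 1: Three scopes define acc: global (80), outer (57), nested (67).
Step 2: nested() has its own local acc = 67, which shadows both enclosing and global.
Step 3: result = 67 (local wins in LEGB)

The answer is 67.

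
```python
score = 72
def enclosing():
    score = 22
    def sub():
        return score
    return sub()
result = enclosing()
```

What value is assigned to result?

Step 1: score = 72 globally, but enclosing() defines score = 22 locally.
Step 2: sub() looks up score. Not in local scope, so checks enclosing scope (enclosing) and finds score = 22.
Step 3: result = 22

The answer is 22.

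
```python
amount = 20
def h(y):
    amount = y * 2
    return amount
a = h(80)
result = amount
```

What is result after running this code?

Step 1: Global amount = 20.
Step 2: h(80) creates local amount = 80 * 2 = 160.
Step 3: Global amount unchanged because no global keyword. result = 20

The answer is 20.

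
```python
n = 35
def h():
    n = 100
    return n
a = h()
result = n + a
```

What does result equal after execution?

Step 1: Global n = 35. h() returns local n = 100.
Step 2: a = 100. Global n still = 35.
Step 3: result = 35 + 100 = 135

The answer is 135.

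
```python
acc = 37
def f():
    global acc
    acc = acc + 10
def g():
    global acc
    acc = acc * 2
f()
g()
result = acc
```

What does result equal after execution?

Step 1: acc = 37.
Step 2: f() adds 10: acc = 37 + 10 = 47.
Step 3: g() doubles: acc = 47 * 2 = 94.
Step 4: result = 94

The answer is 94.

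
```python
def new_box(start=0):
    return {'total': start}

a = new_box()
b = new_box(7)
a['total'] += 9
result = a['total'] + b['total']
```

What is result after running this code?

Step 1: new_box() returns a new dict each call (immutable default 0).
Step 2: a = {'total': 0}, b = {'total': 7}.
Step 3: a['total'] += 9 = 9. result = 9 + 7 = 16

The answer is 16.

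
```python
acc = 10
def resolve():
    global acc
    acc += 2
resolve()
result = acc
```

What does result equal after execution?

Step 1: acc = 10 globally.
Step 2: resolve() modifies global acc: acc += 2 = 12.
Step 3: result = 12

The answer is 12.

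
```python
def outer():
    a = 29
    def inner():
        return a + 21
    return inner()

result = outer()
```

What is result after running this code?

Step 1: outer() defines a = 29.
Step 2: inner() reads a = 29 from enclosing scope, returns 29 + 21 = 50.
Step 3: result = 50

The answer is 50.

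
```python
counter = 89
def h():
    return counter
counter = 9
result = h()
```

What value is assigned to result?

Step 1: counter is first set to 89, then reassigned to 9.
Step 2: h() is called after the reassignment, so it looks up the current global counter = 9.
Step 3: result = 9

The answer is 9.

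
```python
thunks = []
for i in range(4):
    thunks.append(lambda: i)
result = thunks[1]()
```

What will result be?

Step 1: The loop creates 4 lambdas, all referencing the same variable i.
Step 2: After the loop, i = 3 (final value).
Step 3: thunks[1]() looks up i at call time and finds 3. This is the late binding gotcha. result = 3

The answer is 3.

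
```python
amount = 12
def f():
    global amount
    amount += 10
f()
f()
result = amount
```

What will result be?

Step 1: amount = 12.
Step 2: First f(): amount = 12 + 10 = 22.
Step 3: Second f(): amount = 22 + 10 = 32. result = 32

The answer is 32.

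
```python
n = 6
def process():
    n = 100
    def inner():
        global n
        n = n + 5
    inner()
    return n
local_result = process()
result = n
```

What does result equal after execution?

Step 1: Global n = 6. process() creates local n = 100.
Step 2: inner() declares global n and adds 5: global n = 6 + 5 = 11.
Step 3: process() returns its local n = 100 (unaffected by inner).
Step 4: result = global n = 11

The answer is 11.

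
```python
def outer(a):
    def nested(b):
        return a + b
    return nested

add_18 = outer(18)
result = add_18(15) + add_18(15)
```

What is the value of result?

Step 1: add_18 captures a = 18.
Step 2: add_18(15) = 18 + 15 = 33, called twice.
Step 3: result = 33 + 33 = 66

The answer is 66.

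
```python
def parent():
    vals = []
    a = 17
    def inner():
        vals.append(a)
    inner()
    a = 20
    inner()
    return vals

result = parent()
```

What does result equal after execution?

Step 1: a = 17. inner() appends current a to vals.
Step 2: First inner(): appends 17. Then a = 20.
Step 3: Second inner(): appends 20 (closure sees updated a). result = [17, 20]

The answer is [17, 20].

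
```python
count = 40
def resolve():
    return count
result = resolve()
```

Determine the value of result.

Step 1: count = 40 is defined in the global scope.
Step 2: resolve() looks up count. No local count exists, so Python checks the global scope via LEGB rule and finds count = 40.
Step 3: result = 40

The answer is 40.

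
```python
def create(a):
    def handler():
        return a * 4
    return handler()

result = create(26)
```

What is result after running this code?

Step 1: create(26) binds parameter a = 26.
Step 2: handler() accesses a = 26 from enclosing scope.
Step 3: result = 26 * 4 = 104

The answer is 104.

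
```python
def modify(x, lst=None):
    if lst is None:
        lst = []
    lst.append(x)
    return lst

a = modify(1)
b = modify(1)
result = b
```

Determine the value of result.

Step 1: None default with guard creates a NEW list each call.
Step 2: a = [1] (fresh list). b = [1] (another fresh list).
Step 3: result = [1] (this is the fix for mutable default)

The answer is [1].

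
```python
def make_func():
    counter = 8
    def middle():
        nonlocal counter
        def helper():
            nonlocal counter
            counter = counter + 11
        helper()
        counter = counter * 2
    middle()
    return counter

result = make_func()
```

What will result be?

Step 1: counter = 8.
Step 2: helper() adds 11: counter = 8 + 11 = 19.
Step 3: middle() doubles: counter = 19 * 2 = 38.
Step 4: result = 38

The answer is 38.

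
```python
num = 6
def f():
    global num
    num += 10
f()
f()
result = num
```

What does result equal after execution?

Step 1: num = 6.
Step 2: First f(): num = 6 + 10 = 16.
Step 3: Second f(): num = 16 + 10 = 26. result = 26

The answer is 26.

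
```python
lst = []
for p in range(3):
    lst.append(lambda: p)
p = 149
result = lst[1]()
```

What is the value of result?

Step 1: Lambdas capture the variable p by reference, not by value.
Step 2: After the loop, p is reassigned to 149.
Step 3: lst[1]() looks up the current p = 149. result = 149

The answer is 149.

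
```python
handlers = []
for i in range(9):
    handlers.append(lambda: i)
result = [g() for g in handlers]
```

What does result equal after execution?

Step 1: All 9 lambdas share the same variable i.
Step 2: After the loop, i = 8.
Step 3: Each call returns 8. result = [8, 8, 8, 8, 8, 8, 8, 8, 8]

The answer is [8, 8, 8, 8, 8, 8, 8, 8, 8].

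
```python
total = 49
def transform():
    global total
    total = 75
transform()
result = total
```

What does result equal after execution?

Step 1: total = 49 globally.
Step 2: transform() declares global total and sets it to 75.
Step 3: After transform(), global total = 75. result = 75

The answer is 75.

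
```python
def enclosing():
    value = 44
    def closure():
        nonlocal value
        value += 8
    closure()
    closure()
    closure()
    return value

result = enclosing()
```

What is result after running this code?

Step 1: value starts at 44.
Step 2: closure() is called 3 times, each adding 8.
Step 3: value = 44 + 8 * 3 = 68

The answer is 68.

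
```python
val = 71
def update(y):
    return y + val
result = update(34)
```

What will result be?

Step 1: val = 71 is defined globally.
Step 2: update(34) uses parameter y = 34 and looks up val from global scope = 71.
Step 3: result = 34 + 71 = 105

The answer is 105.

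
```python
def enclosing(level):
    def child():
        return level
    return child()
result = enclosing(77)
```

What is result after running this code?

Step 1: enclosing(77) binds parameter level = 77.
Step 2: child() looks up level in enclosing scope and finds the parameter level = 77.
Step 3: result = 77

The answer is 77.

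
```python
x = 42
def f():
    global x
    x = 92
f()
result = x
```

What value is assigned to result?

Step 1: x = 42 globally.
Step 2: f() declares global x and sets it to 92.
Step 3: After f(), global x = 92. result = 92

The answer is 92.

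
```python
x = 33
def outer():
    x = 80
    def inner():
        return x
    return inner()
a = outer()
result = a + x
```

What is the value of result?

Step 1: outer() has local x = 80. inner() reads from enclosing.
Step 2: outer() returns 80. Global x = 33 unchanged.
Step 3: result = 80 + 33 = 113

The answer is 113.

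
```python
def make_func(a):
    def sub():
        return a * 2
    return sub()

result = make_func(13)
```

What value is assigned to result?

Step 1: make_func(13) binds parameter a = 13.
Step 2: sub() accesses a = 13 from enclosing scope.
Step 3: result = 13 * 2 = 26

The answer is 26.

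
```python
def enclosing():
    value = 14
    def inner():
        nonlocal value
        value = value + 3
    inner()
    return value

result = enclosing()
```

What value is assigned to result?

Step 1: enclosing() sets value = 14.
Step 2: inner() uses nonlocal to modify value in enclosing's scope: value = 14 + 3 = 17.
Step 3: enclosing() returns the modified value = 17

The answer is 17.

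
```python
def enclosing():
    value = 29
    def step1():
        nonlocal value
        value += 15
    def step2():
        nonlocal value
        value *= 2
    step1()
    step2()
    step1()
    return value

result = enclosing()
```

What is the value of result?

Step 1: value = 29.
Step 2: step1(): value = 29 + 15 = 44.
Step 3: step2(): value = 44 * 2 = 88.
Step 4: step1(): value = 88 + 15 = 103. result = 103

The answer is 103.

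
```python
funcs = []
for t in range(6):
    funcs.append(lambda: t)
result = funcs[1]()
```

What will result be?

Step 1: The loop creates 6 lambdas, all referencing the same variable t.
Step 2: After the loop, t = 5 (final value).
Step 3: funcs[1]() looks up t at call time and finds 5. This is the late binding gotcha. result = 5

The answer is 5.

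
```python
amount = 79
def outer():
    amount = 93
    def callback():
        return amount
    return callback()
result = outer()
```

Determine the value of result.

Step 1: amount = 79 globally, but outer() defines amount = 93 locally.
Step 2: callback() looks up amount. Not in local scope, so checks enclosing scope (outer) and finds amount = 93.
Step 3: result = 93

The answer is 93.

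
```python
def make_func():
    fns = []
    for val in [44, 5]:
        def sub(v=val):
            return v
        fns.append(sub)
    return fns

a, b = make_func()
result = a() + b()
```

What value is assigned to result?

Step 1: Default argument v=val captures val at each iteration.
Step 2: a() returns 44 (captured at first iteration), b() returns 5 (captured at second).
Step 3: result = 44 + 5 = 49

The answer is 49.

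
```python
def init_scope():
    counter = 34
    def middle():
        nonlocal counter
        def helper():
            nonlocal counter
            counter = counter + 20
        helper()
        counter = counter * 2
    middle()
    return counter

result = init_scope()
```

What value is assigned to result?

Step 1: counter = 34.
Step 2: helper() adds 20: counter = 34 + 20 = 54.
Step 3: middle() doubles: counter = 54 * 2 = 108.
Step 4: result = 108

The answer is 108.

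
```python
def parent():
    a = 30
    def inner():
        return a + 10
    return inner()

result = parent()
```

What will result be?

Step 1: parent() defines a = 30.
Step 2: inner() reads a = 30 from enclosing scope, returns 30 + 10 = 40.
Step 3: result = 40

The answer is 40.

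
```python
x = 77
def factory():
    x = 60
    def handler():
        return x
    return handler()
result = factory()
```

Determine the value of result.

Step 1: x = 77 globally, but factory() defines x = 60 locally.
Step 2: handler() looks up x. Not in local scope, so checks enclosing scope (factory) and finds x = 60.
Step 3: result = 60

The answer is 60.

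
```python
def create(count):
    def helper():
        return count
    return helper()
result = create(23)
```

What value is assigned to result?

Step 1: create(23) binds parameter count = 23.
Step 2: helper() looks up count in enclosing scope and finds the parameter count = 23.
Step 3: result = 23

The answer is 23.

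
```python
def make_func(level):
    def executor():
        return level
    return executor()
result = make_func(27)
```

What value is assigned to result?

Step 1: make_func(27) binds parameter level = 27.
Step 2: executor() looks up level in enclosing scope and finds the parameter level = 27.
Step 3: result = 27

The answer is 27.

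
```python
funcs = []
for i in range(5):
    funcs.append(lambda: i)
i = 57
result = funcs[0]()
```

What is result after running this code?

Step 1: Lambdas capture the variable i by reference, not by value.
Step 2: After the loop, i is reassigned to 57.
Step 3: funcs[0]() looks up the current i = 57. result = 57

The answer is 57.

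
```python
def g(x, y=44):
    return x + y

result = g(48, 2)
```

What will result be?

Step 1: g(48, 2) overrides default y with 2.
Step 2: Returns 48 + 2 = 50.
Step 3: result = 50

The answer is 50.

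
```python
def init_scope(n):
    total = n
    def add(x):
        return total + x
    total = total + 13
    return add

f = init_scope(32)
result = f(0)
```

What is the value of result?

Step 1: init_scope(32) sets total = 32, then total = 32 + 13 = 45.
Step 2: Closures capture by reference, so add sees total = 45.
Step 3: f(0) returns 45 + 0 = 45

The answer is 45.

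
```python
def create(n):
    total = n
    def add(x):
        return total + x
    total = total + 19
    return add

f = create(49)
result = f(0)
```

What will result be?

Step 1: create(49) sets total = 49, then total = 49 + 19 = 68.
Step 2: Closures capture by reference, so add sees total = 68.
Step 3: f(0) returns 68 + 0 = 68

The answer is 68.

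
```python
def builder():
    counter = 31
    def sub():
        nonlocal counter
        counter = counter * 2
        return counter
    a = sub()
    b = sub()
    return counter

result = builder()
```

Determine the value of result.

Step 1: counter starts at 31.
Step 2: First sub(): counter = 31 * 2 = 62.
Step 3: Second sub(): counter = 62 * 2 = 124.
Step 4: result = 124

The answer is 124.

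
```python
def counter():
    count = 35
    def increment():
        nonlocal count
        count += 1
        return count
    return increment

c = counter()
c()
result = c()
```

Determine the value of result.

Step 1: counter() creates closure with count = 35.
Step 2: Each c() call increments count via nonlocal. After 2 calls: 35 + 2 = 37.
Step 3: result = 37

The answer is 37.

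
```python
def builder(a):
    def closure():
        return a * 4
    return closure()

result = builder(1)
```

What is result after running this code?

Step 1: builder(1) binds parameter a = 1.
Step 2: closure() accesses a = 1 from enclosing scope.
Step 3: result = 1 * 4 = 4

The answer is 4.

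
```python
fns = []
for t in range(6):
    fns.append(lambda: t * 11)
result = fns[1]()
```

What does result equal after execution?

Step 1: All lambdas reference the same variable t (late binding).
Step 2: After the loop, t = 5. Every lambda returns t * 11.
Step 3: fns[1]() = 5 * 11 = 55

The answer is 55.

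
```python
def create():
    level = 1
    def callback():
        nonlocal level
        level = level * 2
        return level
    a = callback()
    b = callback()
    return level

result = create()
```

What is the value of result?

Step 1: level starts at 1.
Step 2: First callback(): level = 1 * 2 = 2.
Step 3: Second callback(): level = 2 * 2 = 4.
Step 4: result = 4

The answer is 4.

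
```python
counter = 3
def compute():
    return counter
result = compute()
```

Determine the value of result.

Step 1: counter = 3 is defined in the global scope.
Step 2: compute() looks up counter. No local counter exists, so Python checks the global scope via LEGB rule and finds counter = 3.
Step 3: result = 3

The answer is 3.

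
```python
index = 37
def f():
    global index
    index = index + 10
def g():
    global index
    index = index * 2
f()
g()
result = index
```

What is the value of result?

Step 1: index = 37.
Step 2: f() adds 10: index = 37 + 10 = 47.
Step 3: g() doubles: index = 47 * 2 = 94.
Step 4: result = 94

The answer is 94.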